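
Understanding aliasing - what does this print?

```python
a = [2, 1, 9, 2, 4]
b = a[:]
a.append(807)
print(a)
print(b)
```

Key concept: slice [:] creates copy.
Step by step:
`a = [2, 1, 9, 2, 4]` → a = [2, 1, 9, 2, 4]
`b = a[:]` → b = [2, 1, 9, 2, 4]
`a.append(807)` → a = [2, 1, 9, 2, 4, 807]
`print(a)` → prints [2, 1, 9, 2, 4, 807]
`print(b)` → prints [2, 1, 9, 2, 4]

Answer:
[2, 1, 9, 2, 4, 807]
[2, 1, 9, 2, 4]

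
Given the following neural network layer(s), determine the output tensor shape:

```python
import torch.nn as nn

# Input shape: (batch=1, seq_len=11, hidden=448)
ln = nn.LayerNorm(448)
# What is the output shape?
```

Input: (1, 11, 448) -> Output: (1, 11, 448)

Answer: (1, 11, 448)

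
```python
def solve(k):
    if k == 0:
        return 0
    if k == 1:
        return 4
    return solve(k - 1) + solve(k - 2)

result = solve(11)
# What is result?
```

Build up from base cases: solve(0)=0, solve(1)=4, solve(2)=4, solve(3)=8, solve(4)=12, solve(5)=20, solve(6)=32, ..., solve(11)=356

Answer: 356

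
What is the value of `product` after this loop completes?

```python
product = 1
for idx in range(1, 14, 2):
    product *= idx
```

Product of 1, 3, 5, ... up to 13
`product` takes the values: 1 → 3 → 15 → 105 → 945 → 10395 → 135135

Answer: 135135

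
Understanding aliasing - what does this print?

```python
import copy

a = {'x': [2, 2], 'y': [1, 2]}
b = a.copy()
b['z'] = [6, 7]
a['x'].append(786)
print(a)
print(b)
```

Key concept: shallow copy of dict with mutable values.
Step by step:
`a = {'x': [2, 2], 'y': [1, 2]}` → a = {'x': [2, 2], 'y': [1, 2]}
`b = a.copy()` → b = {'x': [2, 2], 'y': [1, 2]}
`b['z'] = [6, 7]` → b = {'x': [2, 2], 'y': [1, 2], 'z': [6, 7]}
`a['x'].append(786)` → a = {'x': [2, 2, 786], 'y': [1, 2]}; b = {'x': [2, 2, 786], 'y': [1, 2], 'z': [6, 7]}
`print(a)` → prints {'x': [2, 2, 786], 'y': [1, 2]}
`print(b)` → prints {'x': [2, 2, 786], 'y': [1, 2], 'z': [6, 7]}

Answer:
{'x': [2, 2, 786], 'y': [1, 2]}
{'x': [2, 2, 786], 'y': [1, 2], 'z': [6, 7]}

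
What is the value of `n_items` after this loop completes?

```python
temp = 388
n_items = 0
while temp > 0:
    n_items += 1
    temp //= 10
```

Count digits by repeated division by 10
`n_items` takes the values: 0 → 1 → 2 → 3

Answer: 3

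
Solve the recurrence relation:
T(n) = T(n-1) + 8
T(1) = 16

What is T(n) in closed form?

Unrolling: T(n) = T(1) + 8·(n-1) = 16 + 8(n-1) = 8n + 8.

Answer: T(n) = 8n + 8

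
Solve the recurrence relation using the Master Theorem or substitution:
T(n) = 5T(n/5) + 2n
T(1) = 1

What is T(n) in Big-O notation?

By Master Theorem: a=5, b=5, f(n)=2n. Since log_5(5) = 1 and f(n) = Θ(n^1), Case 2 applies. T(n) = O(n log n).

Answer: O(n log n)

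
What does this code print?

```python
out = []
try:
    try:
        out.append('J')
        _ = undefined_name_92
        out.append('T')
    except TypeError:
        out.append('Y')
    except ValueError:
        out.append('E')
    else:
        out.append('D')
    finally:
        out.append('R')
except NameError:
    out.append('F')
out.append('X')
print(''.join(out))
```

Execution trace: 'J' (try body) → 'R' (finally) → 'F' (outer except NameError) → 'X' (after the try/except). Output: JRFX

Answer: JRFX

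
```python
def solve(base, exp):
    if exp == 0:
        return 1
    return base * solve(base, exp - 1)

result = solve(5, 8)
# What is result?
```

solve(5, 8) = 5 * 5 * 5 * 5 * 5 * 5 * 5 * 5 = 390625

Answer: 390625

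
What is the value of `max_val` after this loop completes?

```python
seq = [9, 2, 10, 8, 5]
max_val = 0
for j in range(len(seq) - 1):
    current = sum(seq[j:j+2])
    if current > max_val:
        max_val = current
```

Max sum of 2-element window in [9, 2, 10, 8, 5]
`max_val` takes the values: 0 → 11 → 12 → 18

Answer: 18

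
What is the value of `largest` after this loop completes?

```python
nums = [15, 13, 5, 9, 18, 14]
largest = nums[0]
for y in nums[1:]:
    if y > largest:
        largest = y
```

Maximum of [15, 13, 5, 9, 18, 14]
`largest` takes the values: 15 → 18

Answer: 18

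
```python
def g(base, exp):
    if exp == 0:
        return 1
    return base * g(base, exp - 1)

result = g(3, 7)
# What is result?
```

g(3, 7) = 3 * 3 * 3 * 3 * 3 * 3 * 3 = 2187

Answer: 2187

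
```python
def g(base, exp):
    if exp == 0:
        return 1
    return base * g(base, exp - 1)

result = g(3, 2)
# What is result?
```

g(3, 2) = 3 * 3 = 9

Answer: 9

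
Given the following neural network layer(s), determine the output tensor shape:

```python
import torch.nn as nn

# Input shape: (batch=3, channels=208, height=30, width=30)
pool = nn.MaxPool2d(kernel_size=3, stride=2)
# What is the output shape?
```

Input: (3, 208, 30, 30) -> Output: (3, 208, 14, 14)

Answer: (3, 208, 14, 14)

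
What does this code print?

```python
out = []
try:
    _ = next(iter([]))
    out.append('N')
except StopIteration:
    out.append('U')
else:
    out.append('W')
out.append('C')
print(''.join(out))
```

Execution trace: 'U' (except StopIteration) → 'C' (after the try/except). Output: UC

Answer: UC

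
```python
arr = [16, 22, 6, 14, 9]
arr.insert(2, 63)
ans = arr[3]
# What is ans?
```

Trace:
`arr = [16, 22, 6, 14, 9]` → arr = [16, 22, 6, 14, 9]
`arr.insert(2, 63)` → arr = [16, 22, 63, 6, 14, 9]
`ans = arr[3]` → ans = 6
So ans = 6

Answer: 6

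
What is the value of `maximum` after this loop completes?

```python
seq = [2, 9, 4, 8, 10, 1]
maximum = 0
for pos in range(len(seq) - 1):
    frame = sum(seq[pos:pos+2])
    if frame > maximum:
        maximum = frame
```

Max sum of 2-element window in [2, 9, 4, 8, 10, 1]
`maximum` takes the values: 0 → 11 → 13 → 18

Answer: 18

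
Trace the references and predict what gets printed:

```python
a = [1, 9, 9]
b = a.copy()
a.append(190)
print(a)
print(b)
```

Key concept: list.copy() creates independent copy.
Step by step:
`a = [1, 9, 9]` → a = [1, 9, 9]
`b = a.copy()` → b = [1, 9, 9]
`a.append(190)` → a = [1, 9, 9, 190]
`print(a)` → prints [1, 9, 9, 190]
`print(b)` → prints [1, 9, 9]

Answer:
[1, 9, 9, 190]
[1, 9, 9]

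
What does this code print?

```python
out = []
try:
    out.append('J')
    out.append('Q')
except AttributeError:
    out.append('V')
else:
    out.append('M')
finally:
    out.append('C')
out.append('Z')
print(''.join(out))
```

Execution trace: 'J' (try body) → 'Q' (try body, no exception) → 'M' (else) → 'C' (finally) → 'Z' (after the try/except). Output: JQMCZ

Answer: JQMCZ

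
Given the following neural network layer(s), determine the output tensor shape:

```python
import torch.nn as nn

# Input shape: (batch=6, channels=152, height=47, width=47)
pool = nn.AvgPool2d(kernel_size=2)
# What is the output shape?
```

Input: (6, 152, 47, 47) -> Output: (6, 152, 23, 23)

Answer: (6, 152, 23, 23)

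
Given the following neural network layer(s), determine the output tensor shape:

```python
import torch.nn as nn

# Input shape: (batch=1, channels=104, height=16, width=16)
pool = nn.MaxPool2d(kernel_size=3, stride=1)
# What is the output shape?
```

Input: (1, 104, 16, 16) -> Output: (1, 104, 14, 14)

Answer: (1, 104, 14, 14)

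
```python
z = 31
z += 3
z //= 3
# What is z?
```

Trace:
`z = 31` → z = 31
`z += 3` → z = 34
`z //= 3` → z = 11
So z = 11

Answer: 11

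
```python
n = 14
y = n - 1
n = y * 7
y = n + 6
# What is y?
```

Trace:
`n = 14` → n = 14
`y = n - 1` → y = 13
`n = y * 7` → n = 91
`y = n + 6` → y = 97
So y = 97

Answer: 97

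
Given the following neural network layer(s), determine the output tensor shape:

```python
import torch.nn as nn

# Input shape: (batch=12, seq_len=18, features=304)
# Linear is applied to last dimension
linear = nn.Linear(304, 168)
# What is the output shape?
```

Input: (12, 18, 304) -> Output: (12, 18, 168)

Answer: (12, 18, 168)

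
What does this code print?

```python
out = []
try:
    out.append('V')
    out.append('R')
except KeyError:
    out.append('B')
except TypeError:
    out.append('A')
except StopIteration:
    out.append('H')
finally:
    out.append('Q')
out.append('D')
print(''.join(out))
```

Execution trace: 'V' (try body) → 'R' (try body, no exception) → 'Q' (finally) → 'D' (after the try/except). Output: VRQD

Answer: VRQD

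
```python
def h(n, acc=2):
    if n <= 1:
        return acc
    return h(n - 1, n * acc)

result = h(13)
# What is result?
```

Accumulator trace (n, acc): (13, 2) -> (12, 26) -> (11, 312) -> (10, 3432) -> (9, 34320) -> (8, 308880) -> (7, 2471040) -> (6, 17297280) -> (5, 103783680) -> (4, 518918400) -> (3, 2075673600) -> (2, 6227020800) -> (1, 12454041600) -> return 12454041600

Answer: 12454041600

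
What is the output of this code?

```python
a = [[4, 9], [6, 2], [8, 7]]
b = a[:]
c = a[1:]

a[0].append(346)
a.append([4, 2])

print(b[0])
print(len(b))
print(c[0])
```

Key concept: slice with nested mutation.
Step by step:
`a = [[4, 9], [6, 2], [8, 7]]` → a = [[4, 9], [6, 2], [8, 7]]
`b = a[:]` → b = [[4, 9], [6, 2], [8, 7]]
`c = a[1:]` → c = [[6, 2], [8, 7]]
`a[0].append(346)` → a = [[4, 9, 346], [6, 2], [8, 7]]; b = [[4, 9, 346], [6, 2], [8, 7]]
`a.append([4, 2])` → a = [[4, 9, 346], [6, 2], [8, 7], [4, 2]]
`print(b[0])` → prints [4, 9, 346]
`print(len(b))` → prints 3
`print(c[0])` → prints [6, 2]

Answer:
[4, 9, 346]
3
[6, 2]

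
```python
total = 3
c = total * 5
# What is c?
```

Trace:
`total = 3` → total = 3
`c = total * 5` → c = 15
So c = 15

Answer: 15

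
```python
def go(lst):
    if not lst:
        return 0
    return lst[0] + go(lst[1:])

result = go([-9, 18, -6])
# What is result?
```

(-9) + 18 + (-6) + 0 = 3

Answer: 3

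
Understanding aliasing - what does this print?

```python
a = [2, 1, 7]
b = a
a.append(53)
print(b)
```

Key concept: basic list aliasing.
Step by step:
`a = [2, 1, 7]` → a = [2, 1, 7]
`b = a` → b = [2, 1, 7] (same object as a)
`a.append(53)` → a = [2, 1, 7, 53] (same object as b); b = [2, 1, 7, 53] (same object as a)
`print(b)` → prints [2, 1, 7, 53]

Answer: [2, 1, 7, 53]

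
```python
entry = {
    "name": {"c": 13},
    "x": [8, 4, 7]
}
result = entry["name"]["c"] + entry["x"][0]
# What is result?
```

Trace:
`entry = { ...` → entry = {'name': {'c': 13}, 'x': [8, 4, 7]}
`result = entry["name"]["c"] + entry["x"][0]` → result = 21
So result = 21

Answer: 21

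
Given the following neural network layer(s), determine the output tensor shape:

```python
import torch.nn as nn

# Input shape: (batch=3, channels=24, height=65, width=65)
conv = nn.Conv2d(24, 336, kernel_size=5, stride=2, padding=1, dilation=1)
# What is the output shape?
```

Input: (3, 24, 65, 65) -> Output: (3, 336, 32, 32)

Answer: (3, 336, 32, 32)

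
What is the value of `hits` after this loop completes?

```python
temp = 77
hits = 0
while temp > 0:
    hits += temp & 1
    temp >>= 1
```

Count set bits in 77 (binary: 0b1001101)
`hits` takes the values: 0 → 1 → 2 → 3 → 4

Answer: 4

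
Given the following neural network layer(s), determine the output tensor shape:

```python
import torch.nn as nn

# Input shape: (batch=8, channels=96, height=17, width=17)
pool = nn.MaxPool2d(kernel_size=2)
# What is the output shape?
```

Input: (8, 96, 17, 17) -> Output: (8, 96, 8, 8)

Answer: (8, 96, 8, 8)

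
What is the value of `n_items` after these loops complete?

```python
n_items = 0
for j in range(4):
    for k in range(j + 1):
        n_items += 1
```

Triangle: 1 + 2 + ... + 4
`n_items` takes the values: 0 → 1 → 2 → 3 → 4 → 5 → 6 → 7 → 8 → 9 → 10

Answer: 10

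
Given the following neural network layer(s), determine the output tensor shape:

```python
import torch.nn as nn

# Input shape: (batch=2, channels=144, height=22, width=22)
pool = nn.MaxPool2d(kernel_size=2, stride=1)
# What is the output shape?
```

Input: (2, 144, 22, 22) -> Output: (2, 144, 21, 21)

Answer: (2, 144, 21, 21)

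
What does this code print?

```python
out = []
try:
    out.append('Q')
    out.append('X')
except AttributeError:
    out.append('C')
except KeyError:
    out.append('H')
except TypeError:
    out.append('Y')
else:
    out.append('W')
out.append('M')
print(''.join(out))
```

Execution trace: 'Q' (try body) → 'X' (try body, no exception) → 'W' (else) → 'M' (after the try/except). Output: QXWM

Answer: QXWM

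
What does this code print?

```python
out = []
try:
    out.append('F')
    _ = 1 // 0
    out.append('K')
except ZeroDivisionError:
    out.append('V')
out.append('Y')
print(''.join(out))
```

Execution trace: 'F' (try body) → 'V' (except ZeroDivisionError) → 'Y' (after the try/except). Output: FVY

Answer: FVY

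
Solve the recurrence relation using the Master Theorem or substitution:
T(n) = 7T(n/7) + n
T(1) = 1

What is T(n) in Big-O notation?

By Master Theorem: a=7, b=7, f(n)=n. Since log_7(7) = 1 and f(n) = Θ(n^1), Case 2 applies. T(n) = O(n log n).

Answer: O(n log n)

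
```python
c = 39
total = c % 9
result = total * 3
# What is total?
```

Trace:
`c = 39` → c = 39
`total = c % 9` → total = 3
`result = total * 3` → result = 9
So total = 3

Answer: 3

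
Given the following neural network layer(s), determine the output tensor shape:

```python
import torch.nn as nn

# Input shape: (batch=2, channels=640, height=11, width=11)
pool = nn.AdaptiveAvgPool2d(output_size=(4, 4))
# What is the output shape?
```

Input: (2, 640, 11, 11) -> Output: (2, 640, 4, 4)

Answer: (2, 640, 4, 4)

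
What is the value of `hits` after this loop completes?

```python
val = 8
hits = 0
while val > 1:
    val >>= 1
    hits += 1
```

Count right shifts until 1
`hits` takes the values: 0 → 1 → 2 → 3

Answer: 3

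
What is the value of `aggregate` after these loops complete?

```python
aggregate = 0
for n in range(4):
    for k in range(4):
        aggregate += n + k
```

Sum of all n+k for n,k in 4x4
`aggregate` takes the values: 0 → 1 → 3 → 6 → 7 → 9 → 12 → 16 → 18 → 21 → 25 → 30 → 33 → 37 → 42 → 48

Answer: 48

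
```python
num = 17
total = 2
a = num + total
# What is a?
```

Trace:
`num = 17` → num = 17
`total = 2` → total = 2
`a = num + total` → a = 19
So a = 19

Answer: 19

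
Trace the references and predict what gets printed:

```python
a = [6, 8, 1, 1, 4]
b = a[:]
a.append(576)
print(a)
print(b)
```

Key concept: slice [:] creates copy.
Step by step:
`a = [6, 8, 1, 1, 4]` → a = [6, 8, 1, 1, 4]
`b = a[:]` → b = [6, 8, 1, 1, 4]
`a.append(576)` → a = [6, 8, 1, 1, 4, 576]
`print(a)` → prints [6, 8, 1, 1, 4, 576]
`print(b)` → prints [6, 8, 1, 1, 4]

Answer:
[6, 8, 1, 1, 4, 576]
[6, 8, 1, 1, 4]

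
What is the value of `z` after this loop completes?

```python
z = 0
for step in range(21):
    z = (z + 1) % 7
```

Increment mod 7, 21 times = 0
`z` takes the values: 0 → 1 → 2 → 3 → 4 → 5 → 6 → 0 → 1 → 2 → 3 → 4 → 5 → 6 → 0 → 1 → 2 → 3 → 4 → 5 → 6 → 0

Answer: 0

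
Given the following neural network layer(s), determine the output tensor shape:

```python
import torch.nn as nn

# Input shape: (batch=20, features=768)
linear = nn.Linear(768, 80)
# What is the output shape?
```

Input: (20, 768) -> Output: (20, 80)

Answer: (20, 80)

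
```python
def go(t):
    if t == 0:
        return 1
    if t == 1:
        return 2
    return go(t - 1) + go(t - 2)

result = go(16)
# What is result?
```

Build up from base cases: go(0)=1, go(1)=2, go(2)=3, go(3)=5, go(4)=8, go(5)=13, go(6)=21, ..., go(16)=2584

Answer: 2584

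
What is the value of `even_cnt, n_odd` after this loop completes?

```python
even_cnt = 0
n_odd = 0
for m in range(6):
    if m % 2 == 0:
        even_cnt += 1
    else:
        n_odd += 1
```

Count evens and odds in range(6)
`even_cnt, n_odd` takes the values: (0, 0) → (1, 0) → (1, 1) → (2, 1) → (2, 2) → (3, 2) → (3, 3)

Answer: 3, 3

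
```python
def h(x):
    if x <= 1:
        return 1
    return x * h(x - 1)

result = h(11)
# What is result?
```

h(11) = 11 * 10 * 9 * 8 * 7 * 6 * 5 * 4 * 3 * 2 * 1 = 39916800

Answer: 39916800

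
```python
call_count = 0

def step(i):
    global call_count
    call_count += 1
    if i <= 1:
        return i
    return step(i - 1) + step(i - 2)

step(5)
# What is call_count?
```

Calls(i) = 1 + Calls(i-1) + Calls(i-2); Calls(0)=Calls(1)=1. For i=5 this gives 15.

Answer: 15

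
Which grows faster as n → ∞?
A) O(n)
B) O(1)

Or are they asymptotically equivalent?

O(n) vs O(1): Higher order terms dominate.

Answer: A) O(n) grows faster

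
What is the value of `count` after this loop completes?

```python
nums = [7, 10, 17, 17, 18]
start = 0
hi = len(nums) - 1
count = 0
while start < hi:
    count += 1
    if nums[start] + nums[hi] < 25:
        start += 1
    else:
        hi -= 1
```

Steps to find pair summing to 25
`count` takes the values: 0 → 1 → 2 → 3 → 4

Answer: 4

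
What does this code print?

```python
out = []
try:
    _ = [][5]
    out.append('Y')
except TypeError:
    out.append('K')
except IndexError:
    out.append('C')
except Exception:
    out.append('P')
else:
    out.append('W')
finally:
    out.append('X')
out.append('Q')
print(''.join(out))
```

Execution trace: 'C' (except IndexError) → 'X' (finally) → 'Q' (after the try/except). Output: CXQ

Answer: CXQ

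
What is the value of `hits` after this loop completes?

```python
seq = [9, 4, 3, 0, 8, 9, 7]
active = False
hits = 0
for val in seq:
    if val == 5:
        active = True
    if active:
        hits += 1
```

Count elements after first 5 in [9, 4, 3, 0, 8, 9, 7]
`hits` takes the values: 0

Answer: 0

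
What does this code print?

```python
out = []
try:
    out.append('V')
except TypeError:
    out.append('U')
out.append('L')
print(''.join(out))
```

Execution trace: 'V' (try body, no exception) → 'L' (after the try/except). Output: VL

Answer: VL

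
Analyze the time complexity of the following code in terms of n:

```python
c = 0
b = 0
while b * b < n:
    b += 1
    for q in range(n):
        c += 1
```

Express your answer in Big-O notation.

Each loop level contributes: √n × n. Multiplying the contributions gives O(n√n).

Answer: O(n√n)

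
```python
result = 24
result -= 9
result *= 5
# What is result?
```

Trace:
`result = 24` → result = 24
`result -= 9` → result = 15
`result *= 5` → result = 75
So result = 75

Answer: 75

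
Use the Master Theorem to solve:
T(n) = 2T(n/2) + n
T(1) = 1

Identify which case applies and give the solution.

a=2, b=2, f(n)=n. log_2(2) = 1. Since c=1 = 1, Case 2 applies: T(n) = Θ(n^log_b(a) · log n) = O(n log n).

Answer: O(n log n) - Case 2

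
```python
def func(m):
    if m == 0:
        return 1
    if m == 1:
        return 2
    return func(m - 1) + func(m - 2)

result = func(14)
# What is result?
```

Build up from base cases: func(0)=1, func(1)=2, func(2)=3, func(3)=5, func(4)=8, func(5)=13, func(6)=21, ..., func(14)=987

Answer: 987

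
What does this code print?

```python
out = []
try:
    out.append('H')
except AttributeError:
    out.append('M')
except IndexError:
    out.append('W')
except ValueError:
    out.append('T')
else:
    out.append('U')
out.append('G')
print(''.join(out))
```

Execution trace: 'H' (try body, no exception) → 'U' (else) → 'G' (after the try/except). Output: HUG

Answer: HUG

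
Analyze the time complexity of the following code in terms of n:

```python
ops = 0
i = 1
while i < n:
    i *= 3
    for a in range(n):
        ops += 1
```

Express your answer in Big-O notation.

Each loop level contributes: log n × n. Multiplying the contributions gives O(n log n).

Answer: O(n log n)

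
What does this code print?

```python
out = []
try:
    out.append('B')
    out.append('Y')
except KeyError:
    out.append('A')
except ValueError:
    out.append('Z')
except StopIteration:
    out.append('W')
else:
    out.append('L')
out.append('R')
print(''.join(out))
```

Execution trace: 'B' (try body) → 'Y' (try body, no exception) → 'L' (else) → 'R' (after the try/except). Output: BYLR

Answer: BYLR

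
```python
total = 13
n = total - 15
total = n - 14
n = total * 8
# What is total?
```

Trace:
`total = 13` → total = 13
`n = total - 15` → n = -2
`total = n - 14` → total = -16
`n = total * 8` → n = -128
So total = -16

Answer: -16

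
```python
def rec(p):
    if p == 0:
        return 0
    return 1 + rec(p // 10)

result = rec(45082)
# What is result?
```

Count of digits of 45082: 5

Answer: 5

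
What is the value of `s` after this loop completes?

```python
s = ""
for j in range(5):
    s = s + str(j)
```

Concatenate digits 0 to 4
`s` takes the values: "" → "0" → "01" → "012" → "0123" → "01234"

Answer: "01234"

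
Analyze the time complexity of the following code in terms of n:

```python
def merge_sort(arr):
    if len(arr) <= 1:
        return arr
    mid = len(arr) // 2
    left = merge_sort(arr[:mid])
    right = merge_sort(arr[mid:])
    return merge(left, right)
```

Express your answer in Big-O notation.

This is Merge sort. Time complexity: O(n log n).

Answer: O(n log n)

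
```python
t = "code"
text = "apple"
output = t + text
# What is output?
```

Trace:
`t = "code"` → t = 'code'
`text = "apple"` → text = 'apple'
`output = t + text` → output = 'codeapple'
So output = 'codeapple'

Answer: 'codeapple'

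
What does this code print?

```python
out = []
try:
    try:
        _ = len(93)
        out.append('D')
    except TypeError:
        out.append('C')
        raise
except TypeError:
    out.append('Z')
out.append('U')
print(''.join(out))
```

Execution trace: 'C' (inner except TypeError) → 'Z' (outer except TypeError) → 'U' (after the try/except). Output: CZU

Answer: CZU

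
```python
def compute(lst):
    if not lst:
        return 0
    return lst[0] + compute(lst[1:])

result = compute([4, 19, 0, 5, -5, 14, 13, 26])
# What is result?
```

4 + 19 + 0 + 5 + (-5) + 14 + 13 + 26 + 0 = 76

Answer: 76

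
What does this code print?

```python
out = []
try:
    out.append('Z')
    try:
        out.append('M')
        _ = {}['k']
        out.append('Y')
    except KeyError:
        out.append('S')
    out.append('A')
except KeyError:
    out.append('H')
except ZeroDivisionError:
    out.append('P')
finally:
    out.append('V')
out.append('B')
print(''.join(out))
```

Execution trace: 'Z' (try body) → 'M' (inner try body) → 'S' (inner except KeyError) → 'A' (try body, no exception) → 'V' (finally) → 'B' (after the try/except). Output: ZMSAVB

Answer: ZMSAVB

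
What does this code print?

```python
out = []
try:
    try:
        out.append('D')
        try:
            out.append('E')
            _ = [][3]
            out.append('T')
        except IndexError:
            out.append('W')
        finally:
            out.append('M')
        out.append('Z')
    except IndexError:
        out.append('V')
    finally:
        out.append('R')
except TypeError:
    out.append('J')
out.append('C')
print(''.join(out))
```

Execution trace: 'D' (try body) → 'E' (inner try body) → 'W' (inner except IndexError) → 'M' (inner finally) → 'Z' (try body, no exception) → 'R' (finally) → 'C' (after the try/except). Output: DEWMZRC

Answer: DEWMZRC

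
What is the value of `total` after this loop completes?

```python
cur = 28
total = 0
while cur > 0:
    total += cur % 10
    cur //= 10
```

Sum digits of 28
`total` takes the values: 0 → 8 → 10

Answer: 10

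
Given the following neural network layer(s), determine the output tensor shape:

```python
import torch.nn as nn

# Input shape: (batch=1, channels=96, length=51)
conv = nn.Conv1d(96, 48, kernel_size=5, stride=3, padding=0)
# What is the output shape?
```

Input: (1, 96, 51) -> Output: (1, 48, 16)

Answer: (1, 48, 16)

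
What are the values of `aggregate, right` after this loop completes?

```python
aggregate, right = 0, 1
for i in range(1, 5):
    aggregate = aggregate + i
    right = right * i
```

Sum and factorial of 1 to 4
`aggregate, right` takes the values: (0, 1) → (1, 1) → (3, 1) → (3, 2) → (6, 2) → (6, 6) → (10, 6) → (10, 24)

Answer: 10, 24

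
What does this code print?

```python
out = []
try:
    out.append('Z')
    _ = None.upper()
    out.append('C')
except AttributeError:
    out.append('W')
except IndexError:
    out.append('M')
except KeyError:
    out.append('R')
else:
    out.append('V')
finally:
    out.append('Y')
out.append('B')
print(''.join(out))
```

Execution trace: 'Z' (try body) → 'W' (except AttributeError) → 'Y' (finally) → 'B' (after the try/except). Output: ZWYB

Answer: ZWYB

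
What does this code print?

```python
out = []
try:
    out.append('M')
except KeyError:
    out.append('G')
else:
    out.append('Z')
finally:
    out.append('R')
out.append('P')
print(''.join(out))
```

Execution trace: 'M' (try body, no exception) → 'Z' (else) → 'R' (finally) → 'P' (after the try/except). Output: MZRP

Answer: MZRP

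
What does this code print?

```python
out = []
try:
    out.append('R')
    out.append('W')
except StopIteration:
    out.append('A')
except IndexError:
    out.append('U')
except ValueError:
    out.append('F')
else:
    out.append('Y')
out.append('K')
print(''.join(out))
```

Execution trace: 'R' (try body) → 'W' (try body, no exception) → 'Y' (else) → 'K' (after the try/except). Output: RWYK

Answer: RWYK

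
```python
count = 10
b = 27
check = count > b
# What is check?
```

Trace:
`count = 10` → count = 10
`b = 27` → b = 27
`check = count > b` → check = False
So check = False

Answer: False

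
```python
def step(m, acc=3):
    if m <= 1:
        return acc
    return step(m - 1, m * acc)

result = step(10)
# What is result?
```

Accumulator trace (n, acc): (10, 3) -> (9, 30) -> (8, 270) -> (7, 2160) -> (6, 15120) -> (5, 90720) -> (4, 453600) -> (3, 1814400) -> (2, 5443200) -> (1, 10886400) -> return 10886400

Answer: 10886400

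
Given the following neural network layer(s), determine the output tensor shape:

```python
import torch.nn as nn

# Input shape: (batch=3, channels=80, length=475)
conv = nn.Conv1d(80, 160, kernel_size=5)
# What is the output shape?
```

Input: (3, 80, 475) -> Output: (3, 160, 471)

Answer: (3, 160, 471)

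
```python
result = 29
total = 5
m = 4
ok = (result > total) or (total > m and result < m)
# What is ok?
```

Trace:
`result = 29` → result = 29
`total = 5` → total = 5
`m = 4` → m = 4
`ok = (result > total) or (total > m and result < m)` → ok = True
So ok = True

Answer: True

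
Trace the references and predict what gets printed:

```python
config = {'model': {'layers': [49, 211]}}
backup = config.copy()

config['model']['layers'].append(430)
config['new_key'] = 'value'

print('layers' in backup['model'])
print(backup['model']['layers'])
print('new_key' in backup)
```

Key concept: shallow copy gotcha with nested dict.
Step by step:
`config = {'model': {'layers': [49, 211]}}` → config = {'model': {'layers': [49, 211]}}
`backup = config.copy()` → backup = {'model': {'layers': [49, 211]}}
`config['model']['layers'].append(430)` → config = {'model': {'layers': [49, 211, 430]}}; backup = {'model': {'layers': [49, 211, 430]}}
`config['new_key'] = 'value'` → config = {'model': {'layers': [49, 211, 430]}, 'new_key': 'value'}
`print('layers' in backup['model'])` → prints True
`print(backup['model']['layers'])` → prints [49, 211, 430]
`print('new_key' in backup)` → prints False

Answer:
True
[49, 211, 430]
False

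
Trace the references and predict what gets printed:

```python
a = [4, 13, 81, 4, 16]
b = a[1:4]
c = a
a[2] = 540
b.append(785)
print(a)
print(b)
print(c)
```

Key concept: slice vs alias.
Step by step:
`a = [4, 13, 81, 4, 16]` → a = [4, 13, 81, 4, 16]
`b = a[1:4]` → b = [13, 81, 4]
`c = a` → c = [4, 13, 81, 4, 16] (same object as a)
`a[2] = 540` → a = [4, 13, 540, 4, 16] (same object as c); c = [4, 13, 540, 4, 16] (same object as a)
`b.append(785)` → b = [13, 81, 4, 785]
`print(a)` → prints [4, 13, 540, 4, 16]
`print(b)` → prints [13, 81, 4, 785]
`print(c)` → prints [4, 13, 540, 4, 16]

Answer:
[4, 13, 540, 4, 16]
[13, 81, 4, 785]
[4, 13, 540, 4, 16]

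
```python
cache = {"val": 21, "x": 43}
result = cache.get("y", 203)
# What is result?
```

Trace:
`cache = {"val": 21, "x": 43}` → cache = {'val': 21, 'x': 43}
`result = cache.get("y", 203)` → result = 203
So result = 203

Answer: 203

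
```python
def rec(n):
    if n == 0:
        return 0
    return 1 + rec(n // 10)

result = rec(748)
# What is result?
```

Count of digits of 748: 3

Answer: 3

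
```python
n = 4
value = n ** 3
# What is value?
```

Trace:
`n = 4` → n = 4
`value = n ** 3` → value = 64
So value = 64

Answer: 64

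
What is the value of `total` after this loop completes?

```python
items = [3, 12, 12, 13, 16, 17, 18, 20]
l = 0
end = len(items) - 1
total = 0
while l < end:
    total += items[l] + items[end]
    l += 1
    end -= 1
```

Sum of pairs from ends
`total` takes the values: 0 → 23 → 53 → 82 → 111

Answer: 111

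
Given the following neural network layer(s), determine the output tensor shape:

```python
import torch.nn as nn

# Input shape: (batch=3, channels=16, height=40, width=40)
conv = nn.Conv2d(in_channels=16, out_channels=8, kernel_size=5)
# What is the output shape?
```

Input: (3, 16, 40, 40) -> Output: (3, 8, 36, 36)

Answer: (3, 8, 36, 36)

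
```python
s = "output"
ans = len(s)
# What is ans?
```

Trace:
`s = "output"` → s = 'output'
`ans = len(s)` → ans = 6
So ans = 6

Answer: 6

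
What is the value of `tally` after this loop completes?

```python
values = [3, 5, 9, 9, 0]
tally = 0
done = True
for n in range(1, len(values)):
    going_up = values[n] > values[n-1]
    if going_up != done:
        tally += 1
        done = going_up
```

Count direction changes in [3, 5, 9, 9, 0]
`tally` takes the values: 0 → 1

Answer: 1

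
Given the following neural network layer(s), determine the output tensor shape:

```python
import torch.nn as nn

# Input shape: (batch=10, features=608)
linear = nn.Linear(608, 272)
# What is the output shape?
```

Input: (10, 608) -> Output: (10, 272)

Answer: (10, 272)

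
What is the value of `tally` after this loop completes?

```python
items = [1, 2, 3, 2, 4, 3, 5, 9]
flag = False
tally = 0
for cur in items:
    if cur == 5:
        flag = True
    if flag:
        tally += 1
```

Count elements after first 5 in [1, 2, 3, 2, 4, 3, 5, 9]
`tally` takes the values: 0 → 1 → 2

Answer: 2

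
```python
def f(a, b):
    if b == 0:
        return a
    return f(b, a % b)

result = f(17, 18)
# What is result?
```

f(17, 18) -> f(18, 17) -> f(17, 1) -> f(1, 0) -> 1

Answer: 1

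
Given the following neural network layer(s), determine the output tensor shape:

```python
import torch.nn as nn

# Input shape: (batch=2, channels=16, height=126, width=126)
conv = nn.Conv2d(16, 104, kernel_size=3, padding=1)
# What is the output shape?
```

Input: (2, 16, 126, 126) -> Output: (2, 104, 126, 126)

Answer: (2, 104, 126, 126)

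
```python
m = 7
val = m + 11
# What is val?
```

Trace:
`m = 7` → m = 7
`val = m + 11` → val = 18
So val = 18

Answer: 18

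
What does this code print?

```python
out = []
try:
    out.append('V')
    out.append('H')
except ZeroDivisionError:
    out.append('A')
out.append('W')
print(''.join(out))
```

Execution trace: 'V' (try body) → 'H' (try body, no exception) → 'W' (after the try/except). Output: VHW

Answer: VHW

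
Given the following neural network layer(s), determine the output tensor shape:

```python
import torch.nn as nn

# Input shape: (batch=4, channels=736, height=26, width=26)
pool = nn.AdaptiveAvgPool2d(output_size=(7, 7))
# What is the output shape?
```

Input: (4, 736, 26, 26) -> Output: (4, 736, 7, 7)

Answer: (4, 736, 7, 7)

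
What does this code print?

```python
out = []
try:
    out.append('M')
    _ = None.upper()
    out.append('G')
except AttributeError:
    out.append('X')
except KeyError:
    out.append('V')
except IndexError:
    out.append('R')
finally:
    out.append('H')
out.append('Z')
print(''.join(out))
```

Execution trace: 'M' (try body) → 'X' (except AttributeError) → 'H' (finally) → 'Z' (after the try/except). Output: MXHZ

Answer: MXHZ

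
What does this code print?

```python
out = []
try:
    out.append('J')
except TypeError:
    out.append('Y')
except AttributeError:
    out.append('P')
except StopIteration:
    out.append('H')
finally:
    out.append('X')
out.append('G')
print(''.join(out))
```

Execution trace: 'J' (try body, no exception) → 'X' (finally) → 'G' (after the try/except). Output: JXG

Answer: JXG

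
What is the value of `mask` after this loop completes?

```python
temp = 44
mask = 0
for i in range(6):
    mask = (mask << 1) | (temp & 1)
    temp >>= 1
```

Reverse lowest 6 bits of 44
`mask` takes the values: 0 → 1 → 3 → 6 → 13

Answer: 13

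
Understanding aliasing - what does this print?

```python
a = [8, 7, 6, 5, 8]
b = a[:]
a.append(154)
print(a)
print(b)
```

Key concept: slice [:] creates copy.
Step by step:
`a = [8, 7, 6, 5, 8]` → a = [8, 7, 6, 5, 8]
`b = a[:]` → b = [8, 7, 6, 5, 8]
`a.append(154)` → a = [8, 7, 6, 5, 8, 154]
`print(a)` → prints [8, 7, 6, 5, 8, 154]
`print(b)` → prints [8, 7, 6, 5, 8]

Answer:
[8, 7, 6, 5, 8, 154]
[8, 7, 6, 5, 8]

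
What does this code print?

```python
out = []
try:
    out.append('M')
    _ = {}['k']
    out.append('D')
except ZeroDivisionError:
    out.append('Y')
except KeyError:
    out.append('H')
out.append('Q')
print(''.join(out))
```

Execution trace: 'M' (try body) → 'H' (except KeyError) → 'Q' (after the try/except). Output: MHQ

Answer: MHQ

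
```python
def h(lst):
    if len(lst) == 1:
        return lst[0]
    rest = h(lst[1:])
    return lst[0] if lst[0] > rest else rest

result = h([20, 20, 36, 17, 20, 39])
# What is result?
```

Recursive max over [20, 20, 36, 17, 20, 39] = 39

Answer: 39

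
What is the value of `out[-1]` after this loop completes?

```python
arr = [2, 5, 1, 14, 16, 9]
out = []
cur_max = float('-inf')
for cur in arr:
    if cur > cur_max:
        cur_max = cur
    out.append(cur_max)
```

Running max ends at 16
`out` takes the values: [] → [2] → [2, 5] → [2, 5, 5] → [2, 5, 5, 14] → [2, 5, 5, 14, 16] → [2, 5, 5, 14, 16, 16]
So `out[-1]` = 16

Answer: 16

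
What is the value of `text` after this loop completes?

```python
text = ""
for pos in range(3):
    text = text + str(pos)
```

Concatenate digits 0 to 2
`text` takes the values: "" → "0" → "01" → "012"

Answer: "012"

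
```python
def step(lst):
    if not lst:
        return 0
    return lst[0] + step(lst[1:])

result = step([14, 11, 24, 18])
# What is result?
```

14 + 11 + 24 + 18 + 0 = 67

Answer: 67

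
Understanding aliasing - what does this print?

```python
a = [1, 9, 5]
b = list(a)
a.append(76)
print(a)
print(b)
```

Key concept: list() constructor creates copy.
Step by step:
`a = [1, 9, 5]` → a = [1, 9, 5]
`b = list(a)` → b = [1, 9, 5]
`a.append(76)` → a = [1, 9, 5, 76]
`print(a)` → prints [1, 9, 5, 76]
`print(b)` → prints [1, 9, 5]

Answer:
[1, 9, 5, 76]
[1, 9, 5]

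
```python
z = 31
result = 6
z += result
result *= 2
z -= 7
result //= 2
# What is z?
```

Trace:
`z = 31` → z = 31
`result = 6` → result = 6
`z += result` → z = 37
`result *= 2` → result = 12
`z -= 7` → z = 30
`result //= 2` → result = 6
So z = 30

Answer: 30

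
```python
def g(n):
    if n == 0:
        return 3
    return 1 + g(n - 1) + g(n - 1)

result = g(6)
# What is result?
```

g(n) = 1 + 2·g(n-1), g(0)=3. Closed form: (3+1)·2^6 - 1 = 255.

Answer: 255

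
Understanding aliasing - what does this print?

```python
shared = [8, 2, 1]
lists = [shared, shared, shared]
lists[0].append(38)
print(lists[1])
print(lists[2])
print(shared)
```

Key concept: list of same reference.
Step by step:
`shared = [8, 2, 1]` → shared = [8, 2, 1]
`lists = [shared, shared, shared]` → lists = [[8, 2, 1], [8, 2, 1], [8, 2, 1]]
`lists[0].append(38)` → shared = [8, 2, 1, 38]; lists = [[8, 2, 1, 38], [8, 2, 1, 38], [8, 2, 1, 38]]
`print(lists[1])` → prints [8, 2, 1, 38]
`print(lists[2])` → prints [8, 2, 1, 38]
`print(shared)` → prints [8, 2, 1, 38]

Answer:
[8, 2, 1, 38]
[8, 2, 1, 38]
[8, 2, 1, 38]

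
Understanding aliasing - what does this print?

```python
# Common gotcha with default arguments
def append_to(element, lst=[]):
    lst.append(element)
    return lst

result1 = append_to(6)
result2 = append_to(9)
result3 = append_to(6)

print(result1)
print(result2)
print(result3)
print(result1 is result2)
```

Key concept: mutable default argument gotcha.
Step by step:
`result1 = append_to(6)` → result1 = [6]
`result2 = append_to(9)` → result1 = [6, 9] (same object as result2); result2 = [6, 9] (same object as result1)
`result3 = append_to(6)` → result1 = [6, 9, 6] (same object as result2, result3); result2 = [6, 9, 6] (same object as result1, result3); result3 = [6, 9, 6] (same object as result1, result2)
`print(result1)` → prints [6, 9, 6]
`print(result2)` → prints [6, 9, 6]
`print(result3)` → prints [6, 9, 6]
`print(result1 is result2)` → prints True

Answer:
[6, 9, 6]
[6, 9, 6]
[6, 9, 6]
True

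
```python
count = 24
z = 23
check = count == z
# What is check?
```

Trace:
`count = 24` → count = 24
`z = 23` → z = 23
`check = count == z` → check = False
So check = False

Answer: False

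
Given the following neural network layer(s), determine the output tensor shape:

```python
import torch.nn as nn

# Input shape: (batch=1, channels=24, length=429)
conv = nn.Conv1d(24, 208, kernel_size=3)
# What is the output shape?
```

Input: (1, 24, 429) -> Output: (1, 208, 427)

Answer: (1, 208, 427)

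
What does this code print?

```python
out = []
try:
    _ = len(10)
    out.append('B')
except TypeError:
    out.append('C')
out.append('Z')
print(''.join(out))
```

Execution trace: 'C' (except TypeError) → 'Z' (after the try/except). Output: CZ

Answer: CZ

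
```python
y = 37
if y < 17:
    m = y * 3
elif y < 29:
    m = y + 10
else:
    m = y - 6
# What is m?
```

Trace:
`y = 37` → y = 37
`if y < 17: ...` → y < 17 is False, y < 29 is False, take else branch → m = 31
So m = 31

Answer: 31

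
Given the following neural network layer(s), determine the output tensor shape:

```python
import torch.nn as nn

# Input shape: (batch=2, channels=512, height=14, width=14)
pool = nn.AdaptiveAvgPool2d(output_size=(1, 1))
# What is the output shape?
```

Input: (2, 512, 14, 14) -> Output: (2, 512, 1, 1)

Answer: (2, 512, 1, 1)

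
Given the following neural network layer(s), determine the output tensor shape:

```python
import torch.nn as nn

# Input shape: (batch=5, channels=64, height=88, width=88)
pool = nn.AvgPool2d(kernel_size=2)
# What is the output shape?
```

Input: (5, 64, 88, 88) -> Output: (5, 64, 44, 44)

Answer: (5, 64, 44, 44)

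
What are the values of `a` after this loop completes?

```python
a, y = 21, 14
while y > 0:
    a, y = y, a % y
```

GCD of 21 and 14
`a` takes the values: 21 → 14 → 7

Answer: 7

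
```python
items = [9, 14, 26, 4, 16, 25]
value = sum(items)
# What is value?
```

Trace:
`items = [9, 14, 26, 4, 16, 25]` → items = [9, 14, 26, 4, 16, 25]
`value = sum(items)` → value = 94
So value = 94

Answer: 94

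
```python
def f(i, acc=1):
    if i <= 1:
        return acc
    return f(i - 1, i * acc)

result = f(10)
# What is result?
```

Accumulator trace (n, acc): (10, 1) -> (9, 10) -> (8, 90) -> (7, 720) -> (6, 5040) -> (5, 30240) -> (4, 151200) -> (3, 604800) -> (2, 1814400) -> (1, 3628800) -> return 3628800

Answer: 3628800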